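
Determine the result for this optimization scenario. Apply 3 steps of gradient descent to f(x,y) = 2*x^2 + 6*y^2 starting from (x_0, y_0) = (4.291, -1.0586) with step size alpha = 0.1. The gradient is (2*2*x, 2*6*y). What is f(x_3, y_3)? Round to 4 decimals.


Gradient descent on f(x,y) = 2*x^2 + 6*y^2.
Starting point: (4.291, -1.0586), alpha = 0.1
Step 1: grad_x = 2*2*4.291 = 17.164, grad_y = 2*6*-1.0586 = -12.7032
  x_1 = 4.291 - 0.1*17.164 = 2.5746
  y_1 = -1.0586 - 0.1*-12.7032 = 0.2117
Step 2: grad_x = 2*2*2.5746 = 10.2984, grad_y = 2*6*0.2117 = 2.5406
  x_2 = 2.5746 - 0.1*10.2984 = 1.5448
  y_2 = 0.2117 - 0.1*2.5406 = -0.0423
Step 3: grad_x = 2*2*1.5448 = 6.179, grad_y = 2*6*-0.0423 = -0.5081
  x_3 = 1.5448 - 0.1*6.179 = 0.9269
  y_3 = -0.0423 - 0.1*-0.5081 = 0.0085
f(0.9269, 0.0085) = 2*0.9269^2 + 6*0.0085^2 = 1.7186


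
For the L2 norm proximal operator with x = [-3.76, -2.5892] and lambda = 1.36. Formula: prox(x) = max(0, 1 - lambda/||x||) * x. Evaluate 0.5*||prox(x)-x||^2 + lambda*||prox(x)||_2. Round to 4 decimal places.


Step 1: Compute ||x||.
||x|| = 4.5653
Step 2: Compute scaling factor.
scale = max(0, 1 - 1.36/4.5653) = 0.7021
Step 3: prox(x) = [-2.6399, -1.8179]
||prox(x)|| = 3.2053
Step 4: Proximal objective.
0.5*||prox-x||^2 = 0.9248
lambda*||prox|| = 4.3592
Total = 5.2839


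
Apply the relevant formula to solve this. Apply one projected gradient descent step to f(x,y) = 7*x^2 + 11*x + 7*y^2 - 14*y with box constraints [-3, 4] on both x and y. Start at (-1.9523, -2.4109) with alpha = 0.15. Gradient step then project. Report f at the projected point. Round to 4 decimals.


Step 1: Compute gradient at (-1.9523, -2.4109).
grad_x = 2*7*-1.9523 + 11 = -16.3322
grad_y = 2*7*-2.4109 - 14 = -47.7526
Step 2: Gradient step.
x_raw = -1.9523 - 0.15*-16.3322 = 0.4975
y_raw = -2.4109 - 0.15*-47.7526 = 4.752
Step 3: Project onto [-3, 4].
x_proj = clip(0.4975) = 0.4975
y_proj = clip(4.752) = 4.0
Step 4: Evaluate f.
f(0.4975, 4.0) = 63.2056


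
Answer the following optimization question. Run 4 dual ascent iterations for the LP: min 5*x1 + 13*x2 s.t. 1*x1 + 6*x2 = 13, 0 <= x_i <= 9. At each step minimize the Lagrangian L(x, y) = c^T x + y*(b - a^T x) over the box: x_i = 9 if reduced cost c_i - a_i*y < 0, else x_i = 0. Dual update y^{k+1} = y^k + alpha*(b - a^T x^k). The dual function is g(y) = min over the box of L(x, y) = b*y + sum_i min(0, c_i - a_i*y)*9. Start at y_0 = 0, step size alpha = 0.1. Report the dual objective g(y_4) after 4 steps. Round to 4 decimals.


Dual ascent for LP: min 5*x1 + 13*x2, 1*x1 + 6*x2 = 13, 0 <= x_i <= 9
Step 1: y^k = 0.0, reduced costs: (5.0, 13.0)
  x^k = (0.0, 0.0), subgradient = b - a^T x = 13.0
  y^{k+1} = 0.0 + 0.1*13.0 = 1.3
Step 2: y^k = 1.3, reduced costs: (3.7, 5.2)
  x^k = (0.0, 0.0), subgradient = b - a^T x = 13.0
  y^{k+1} = 1.3 + 0.1*13.0 = 2.6
Step 3: y^k = 2.6, reduced costs: (2.4, -2.6)
  x^k = (0.0, 9.0), subgradient = b - a^T x = -41.0
  y^{k+1} = 2.6 + 0.1*-41.0 = -1.5
Step 4: y^k = -1.5, reduced costs: (6.5, 22.0)
  x^k = (0.0, 0.0), subgradient = b - a^T x = 13.0
  y^{k+1} = -1.5 + 0.1*13.0 = -0.2
Dual objective at y_4 = -0.2: reduced costs (5.2, 14.2), box minimizer x = (0.0, 0.0)
g(y_4) = b*y + (c1 - a1*y)*x1 + (c2 - a2*y)*x2 = 13*(-0.2) + 5.2*0.0 + 14.2*0.0 = -2.6 + 0.0 + 0.0 = -2.6


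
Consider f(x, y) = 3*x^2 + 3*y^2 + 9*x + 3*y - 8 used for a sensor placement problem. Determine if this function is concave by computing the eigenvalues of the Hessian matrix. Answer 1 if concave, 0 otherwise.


The Hessian of f(x,y) = 3*x^2 + 3*y^2 + 9*x + 3*y - 8 is:
H = [[6, 0], [0, 6]]
Trace = 6 + 6 = 12
Determinant = 6*6 - (0)^2 = 36
Discriminant = (12)^2 - 4*36 = 0.0
Eigenvalues: lambda_1 = 6.0, lambda_2 = 6.0
The function is not concave.

0


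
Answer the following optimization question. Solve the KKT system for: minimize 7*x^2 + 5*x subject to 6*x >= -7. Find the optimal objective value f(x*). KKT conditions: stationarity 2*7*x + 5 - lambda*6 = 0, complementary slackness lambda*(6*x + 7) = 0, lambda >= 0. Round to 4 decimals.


Step 1: Try lambda = 0 (constraint inactive).
Stationarity: 2*7*x + 5 = 0
x* = -5/(2*7) = -5/14 = -0.3571 (rounded; the exact value -5/14 is used below)
Check constraint: 6*-0.3571 = -2.1426 >= -7 -- satisfied.
Step 2: Compute optimal value.
f(x*) = 7*(-5/14)^2 + 5*(-5/14) = -0.8929


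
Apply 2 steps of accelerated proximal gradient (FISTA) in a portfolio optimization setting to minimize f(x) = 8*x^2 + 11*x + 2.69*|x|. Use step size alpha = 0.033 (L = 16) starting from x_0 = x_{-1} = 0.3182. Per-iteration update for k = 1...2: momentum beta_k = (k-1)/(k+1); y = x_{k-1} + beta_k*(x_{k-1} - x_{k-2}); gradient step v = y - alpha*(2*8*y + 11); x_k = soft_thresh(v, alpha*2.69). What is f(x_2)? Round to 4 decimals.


FISTA on f(x) = 8*x^2 + 11*x + 2.69*|x|
L = 16, alpha = 0.033
Iteration 1: beta = 0.0, y = 0.3182 + 0.0*(0.3182 - 0.3182) = 0.3182
  grad(y) = 16.0912, v = y - alpha*grad = -0.2128
  prox(v) = soft_thresh(-0.2128, 0.0888) = -0.124
Iteration 2: beta = 0.3333, y = -0.124 + 0.3333*(-0.124 - 0.3182) = -0.2715
  grad(y) = 6.6568, v = y - alpha*grad = -0.4911
  prox(v) = soft_thresh(-0.4911, 0.0888) = -0.4024
f(x_2) = 8*(-0.4024)^2 + 11*(-0.4024) + 2.69*|-0.4024| = -2.0485


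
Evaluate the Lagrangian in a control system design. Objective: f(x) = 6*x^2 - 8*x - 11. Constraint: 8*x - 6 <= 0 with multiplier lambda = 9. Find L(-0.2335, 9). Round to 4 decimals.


Step 1: Evaluate f(x).
f(-0.2335) = 6*(-0.2335)^2 - 8*(-0.2335) - 11 = -8.8049
Step 2: Evaluate g(x).
g(-0.2335) = 8*-0.2335 - 6 = -7.868
Step 3: Compute Lagrangian.
L = -8.8049 + 9*-7.868 = -79.6169


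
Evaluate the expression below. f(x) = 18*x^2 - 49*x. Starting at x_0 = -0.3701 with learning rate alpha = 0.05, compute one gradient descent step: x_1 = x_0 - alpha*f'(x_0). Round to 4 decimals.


We compute the gradient at x_0 and apply the update.
f'(x) = 36*x - 49
f'(-0.3701) = 36*-0.3701 - 49 = -62.3236
x_1 = -0.3701 - 0.05*-62.3236 = 2.7461


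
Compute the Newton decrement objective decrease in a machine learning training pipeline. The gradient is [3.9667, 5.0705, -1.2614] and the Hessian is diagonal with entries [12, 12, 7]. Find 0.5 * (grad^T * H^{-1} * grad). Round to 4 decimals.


Step 1: H is diagonal, so H^(-1) * g = [0.3306, 0.4225, -0.1802].
Step 2: g^T H^(-1) g = sum_i g_i^2 / H_ii
  = (3.9667)^2/12 + (5.0705)^2/12 + (-1.2614)^2/7
  = 1.3112 + 2.1425 + 0.2273 = 3.681
Step 3: Objective decrease = 0.5 * g^T H^(-1) g = 1.8405


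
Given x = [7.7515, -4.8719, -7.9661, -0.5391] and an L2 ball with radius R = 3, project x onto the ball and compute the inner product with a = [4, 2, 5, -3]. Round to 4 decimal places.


Step 1: Compute ||x|| (intermediates to 6 decimals).
||x|| = sqrt(7.7515^2 + (-4.8719)^2 + (-7.9661)^2 + (-0.5391)^2) = 12.147862
Step 2: Project.
Since ||x|| > R, scale = R/||x|| = 3/12.147862 = 0.246957, proj(x) = scale * x
proj(x) = [1.914287, -1.20315, -1.967284, -0.133135]
Step 3: Dot product.
a^T * proj(x) = 4*1.914287 + 2*(-1.20315) + 5*(-1.967284) - 3*(-0.133135) = -4.1862


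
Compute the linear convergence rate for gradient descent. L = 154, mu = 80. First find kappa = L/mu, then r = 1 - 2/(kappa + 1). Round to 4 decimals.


Step 1: Compute the condition number.
kappa = L/mu = 154/80 = 1.925
Step 2: Compute the convergence rate.
r = 1 - 2/(kappa + 1) = 1 - 2*mu/(L + mu) = (L - mu)/(L + mu) = 74/234 = 0.3162


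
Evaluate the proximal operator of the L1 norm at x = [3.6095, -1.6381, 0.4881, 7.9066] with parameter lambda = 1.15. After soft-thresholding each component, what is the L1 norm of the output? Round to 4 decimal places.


Soft-thresholding with lambda = 1.15:
prox(3.6095) = sign(3.6095)*max(|3.6095| - 1.15, 0) = 2.4595
prox(-1.6381) = sign(-1.6381)*max(|-1.6381| - 1.15, 0) = -0.4881
prox(0.4881) = sign(0.4881)*max(|0.4881| - 1.15, 0) = 0.0
prox(7.9066) = sign(7.9066)*max(|7.9066| - 1.15, 0) = 6.7566
prox(x) = [2.4595, -0.4881, 0.0, 6.7566]
||prox(x)||_1 = 2.4595 + 0.4881 + 0.0 + 6.7566 = 9.7042


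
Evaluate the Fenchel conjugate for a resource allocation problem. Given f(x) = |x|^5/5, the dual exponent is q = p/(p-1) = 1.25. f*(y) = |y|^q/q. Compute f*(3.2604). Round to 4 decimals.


The conjugate exponent q satisfies 1/p + 1/q = 1.
p = 5, so q = 5/(5 - 1) = 1.25
|y|^q = 3.2604^1.25 = 4.3812
f*(3.2604) = 4.3812 / 1.25 = 3.5049


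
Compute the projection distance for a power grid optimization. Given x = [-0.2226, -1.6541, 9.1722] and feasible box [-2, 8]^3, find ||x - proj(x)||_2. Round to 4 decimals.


Project each component onto [-2, 8].
clip(-0.2226) = -0.2226, clip(-1.6541) = -1.6541, clip(9.1722) = 8.0
Projection = [-0.2226, -1.6541, 8.0]
Squared diffs: [0.0, 0.0, 1.3741]
Distance = sqrt(1.3741) = 1.1722


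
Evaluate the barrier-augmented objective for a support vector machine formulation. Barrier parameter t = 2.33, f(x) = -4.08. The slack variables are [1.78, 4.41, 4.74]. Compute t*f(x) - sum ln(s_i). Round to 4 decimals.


Step 1: Compute log-barrier.
ln values: [0.5766, 1.4839, 1.556]
phi = -(0.5766 + 1.4839 + 1.556) = -3.6165
Step 2: Compute augmented objective.
t*f(x) = 2.33*-4.08 = -9.5064
Total = -9.5064 - 3.6165 = -13.1229


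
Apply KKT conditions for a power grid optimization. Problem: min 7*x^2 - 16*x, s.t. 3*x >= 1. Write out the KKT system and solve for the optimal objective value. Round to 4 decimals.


Step 1: Try lambda = 0 (constraint inactive).
Stationarity: 2*7*x - 16 = 0
x* = 16/(2*7) = 8/7 = 1.1429 (rounded; the exact value 8/7 is used below)
Check constraint: 3*1.1429 = 3.4287 >= 1 -- satisfied.
Step 2: Compute optimal value.
f(x*) = 7*(8/7)^2 - 16*(8/7) = -9.1429


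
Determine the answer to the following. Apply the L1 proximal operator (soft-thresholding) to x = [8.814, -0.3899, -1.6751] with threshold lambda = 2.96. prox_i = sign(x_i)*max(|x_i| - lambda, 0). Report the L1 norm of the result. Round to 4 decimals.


Soft-thresholding with lambda = 2.96:
prox(8.814) = sign(8.814)*max(|8.814| - 2.96, 0) = 5.854
prox(-0.3899) = sign(-0.3899)*max(|-0.3899| - 2.96, 0) = 0.0
prox(-1.6751) = sign(-1.6751)*max(|-1.6751| - 2.96, 0) = 0.0
prox(x) = [5.854, 0.0, 0.0]
||prox(x)||_1 = 5.854 + 0.0 + 0.0 = 5.854


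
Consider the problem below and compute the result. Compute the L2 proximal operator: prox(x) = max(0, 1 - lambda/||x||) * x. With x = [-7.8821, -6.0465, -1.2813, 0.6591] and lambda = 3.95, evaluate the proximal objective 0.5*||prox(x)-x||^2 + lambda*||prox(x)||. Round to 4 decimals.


Step 1: Compute ||x||.
||x|| = 10.0381
Step 2: Compute scaling factor.
scale = max(0, 1 - 3.95/10.0381) = 0.6065
Step 3: prox(x) = [-4.7805, -3.6672, -0.7771, 0.3997]
||prox(x)|| = 6.0881
Step 4: Proximal objective.
0.5*||prox-x||^2 = 7.8013
lambda*||prox|| = 24.048
Total = 31.8493


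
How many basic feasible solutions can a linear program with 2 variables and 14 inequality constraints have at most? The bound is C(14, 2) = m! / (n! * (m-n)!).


Each vertex corresponds to some choice of n active constraints out of m, so the number of vertices is at most C(m, n) = m! / (n!(m-n)!).
m = 14, n = 2
Numerator: 14 * 13
Denominator: 2! = 2
C(14, 2) = 91


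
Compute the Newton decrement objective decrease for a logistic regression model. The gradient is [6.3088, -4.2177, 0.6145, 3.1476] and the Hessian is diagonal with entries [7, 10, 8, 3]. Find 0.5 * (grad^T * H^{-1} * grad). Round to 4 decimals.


Step 1: H is diagonal, so H^(-1) * g = [0.9013, -0.4218, 0.0768, 1.0492].
Step 2: g^T H^(-1) g = sum_i g_i^2 / H_ii
  = (6.3088)^2/7 + (-4.2177)^2/10 + (0.6145)^2/8 + (3.1476)^2/3
  = 5.6859 + 1.7789 + 0.0472 + 3.3025 = 10.8144
Step 3: Objective decrease = 0.5 * g^T H^(-1) g = 5.4072


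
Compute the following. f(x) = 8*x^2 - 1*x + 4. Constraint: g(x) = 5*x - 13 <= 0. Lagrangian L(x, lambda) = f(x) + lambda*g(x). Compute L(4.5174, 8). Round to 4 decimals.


Step 1: Evaluate f(x).
f(4.5174) = 8*4.5174^2 - 1*4.5174 + 4 = 162.7378
Step 2: Evaluate g(x).
g(4.5174) = 5*4.5174 - 13 = 9.587
Step 3: Compute Lagrangian.
L = 162.7378 + 8*9.587 = 239.4338


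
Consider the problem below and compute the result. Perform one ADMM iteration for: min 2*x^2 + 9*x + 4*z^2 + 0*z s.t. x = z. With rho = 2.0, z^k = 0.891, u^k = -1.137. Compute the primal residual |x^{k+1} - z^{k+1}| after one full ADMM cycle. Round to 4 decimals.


ADMM iteration with rho = 2.0, z^k = 0.891, u^k = -1.137
Step 1: x-update.
Minimize 2*x^2 + 9*x + (2.0/2)*(x - 0.891 - 1.137)^2
FOC: (2*2 + 2.0)*x = -9 + 2.0*(0.891 + 1.137)
x^{k+1} = -0.824
Step 2: z-update.
Minimize 4*z^2 + 0*z + (2.0/2)*(-0.824 - z - 1.137)^2
FOC: (2*4 + 2.0)*z = 0 + 2.0*(-0.824 - 1.137)
z^{k+1} = -0.3922
Step 3: u-update.
u^{k+1} = -1.137 - 0.824 + 0.3922 = -1.5688
Step 4: Primal residual = |-0.824 + 0.3922| = 0.4318


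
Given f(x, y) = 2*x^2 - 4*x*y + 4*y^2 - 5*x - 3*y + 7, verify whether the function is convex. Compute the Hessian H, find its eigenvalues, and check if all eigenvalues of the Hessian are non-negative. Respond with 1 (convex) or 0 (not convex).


The Hessian of f(x,y) = 2*x^2 - 4*x*y + 4*y^2 - 5*x - 3*y + 7 is:
H = [[4, -4], [-4, 8]]
Trace = 4 + 8 = 12
Determinant = 4*8 - (-4)^2 = 16
Discriminant = (12)^2 - 4*16 = 80.0
Eigenvalues: lambda_1 = 1.5279, lambda_2 = 10.4721
The function is convex.

1


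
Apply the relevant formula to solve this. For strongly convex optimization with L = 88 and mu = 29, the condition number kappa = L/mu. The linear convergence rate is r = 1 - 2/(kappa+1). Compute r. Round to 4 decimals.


Step 1: Compute the condition number.
kappa = L/mu = 88/29 = 3.0345
Step 2: Compute the convergence rate.
r = 1 - 2/(kappa + 1) = 1 - 2*mu/(L + mu) = (L - mu)/(L + mu) = 59/117 = 0.5043


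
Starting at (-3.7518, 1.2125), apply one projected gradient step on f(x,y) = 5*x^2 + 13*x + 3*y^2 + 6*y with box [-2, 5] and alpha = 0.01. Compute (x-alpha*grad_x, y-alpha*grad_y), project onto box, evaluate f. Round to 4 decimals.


Step 1: Compute gradient at (-3.7518, 1.2125).
grad_x = 2*5*-3.7518 + 13 = -24.518
grad_y = 2*3*1.2125 + 6 = 13.275
Step 2: Gradient step.
x_raw = -3.7518 - 0.01*-24.518 = -3.5066
y_raw = 1.2125 - 0.01*13.275 = 1.0798
Step 3: Project onto [-2, 5].
x_proj = clip(-3.5066) = -2.0
y_proj = clip(1.0798) = 1.0798
Step 4: Evaluate f.
f(-2.0, 1.0798) = 3.9761


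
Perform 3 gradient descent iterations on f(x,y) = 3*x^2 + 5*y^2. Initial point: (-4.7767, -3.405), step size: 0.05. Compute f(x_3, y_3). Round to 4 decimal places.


Gradient descent on f(x,y) = 3*x^2 + 5*y^2.
Starting point: (-4.7767, -3.405), alpha = 0.05
Step 1: grad_x = 2*3*-4.7767 = -28.6602, grad_y = 2*5*-3.405 = -34.05
  x_1 = -4.7767 - 0.05*-28.6602 = -3.3437
  y_1 = -3.405 - 0.05*-34.05 = -1.7025
Step 2: grad_x = 2*3*-3.3437 = -20.0621, grad_y = 2*5*-1.7025 = -17.025
  x_2 = -3.3437 - 0.05*-20.0621 = -2.3406
  y_2 = -1.7025 - 0.05*-17.025 = -0.8513
Step 3: grad_x = 2*3*-2.3406 = -14.0435, grad_y = 2*5*-0.8513 = -8.5125
  x_3 = -2.3406 - 0.05*-14.0435 = -1.6384
  y_3 = -0.8513 - 0.05*-8.5125 = -0.4256
f(-1.6384, -0.4256) = 3*(-1.6384)^2 + 5*(-0.4256)^2 = 8.9589


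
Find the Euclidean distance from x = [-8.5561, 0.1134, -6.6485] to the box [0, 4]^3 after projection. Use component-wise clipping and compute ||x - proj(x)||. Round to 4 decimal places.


Project each component onto [0, 4].
clip(-8.5561) = 0.0, clip(0.1134) = 0.1134, clip(-6.6485) = 0.0
Projection = [0.0, 0.1134, 0.0]
Squared diffs: [73.2068, 0.0, 44.2026]
Distance = sqrt(117.4094) = 10.8356


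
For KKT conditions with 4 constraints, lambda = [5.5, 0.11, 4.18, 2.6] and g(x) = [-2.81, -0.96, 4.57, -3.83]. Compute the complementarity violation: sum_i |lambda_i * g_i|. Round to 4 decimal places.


KKT complementary slackness check:
lambda_1 * g_1 = 5.5 * -2.81 = -15.455
lambda_2 * g_2 = 0.11 * -0.96 = -0.1056
lambda_3 * g_3 = 4.18 * 4.57 = 19.1026
lambda_4 * g_4 = 2.6 * -3.83 = -9.958
Total violation = 15.455 + 0.1056 + 19.1026 + 9.958 = 44.6212


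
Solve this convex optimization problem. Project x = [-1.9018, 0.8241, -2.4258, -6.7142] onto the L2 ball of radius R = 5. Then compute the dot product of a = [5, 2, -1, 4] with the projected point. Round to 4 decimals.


Step 1: Compute ||x|| (intermediates to 6 decimals).
||x|| = sqrt((-1.9018)^2 + 0.8241^2 + (-2.4258)^2 + (-6.7142)^2) = 7.433772
Step 2: Project.
Since ||x|| > R, scale = R/||x|| = 5/7.433772 = 0.672606, proj(x) = scale * x
proj(x) = [-1.279162, 0.554295, -1.631608, -4.516011]
Step 3: Dot product.
a^T * proj(x) = 5*(-1.279162) + 2*0.554295 - 1*(-1.631608) + 4*(-4.516011) = -21.7197


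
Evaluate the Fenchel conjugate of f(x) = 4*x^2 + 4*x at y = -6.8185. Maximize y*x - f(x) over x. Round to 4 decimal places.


f*(y) = sup_x {y*x - a*x^2 - b*x} = sup_x {(y-b)*x - a*x^2}
FOC: (y - b) - 2a*x = 0 => x* = (y - b)/(2a)
x* = (-6.8185 - 4)/(2*4) = -1.3523
f*(-6.8185) = (y-b)^2/(4a) = (-6.8185 - 4)^2/(4*4)
= 117.0399/16 = 7.315


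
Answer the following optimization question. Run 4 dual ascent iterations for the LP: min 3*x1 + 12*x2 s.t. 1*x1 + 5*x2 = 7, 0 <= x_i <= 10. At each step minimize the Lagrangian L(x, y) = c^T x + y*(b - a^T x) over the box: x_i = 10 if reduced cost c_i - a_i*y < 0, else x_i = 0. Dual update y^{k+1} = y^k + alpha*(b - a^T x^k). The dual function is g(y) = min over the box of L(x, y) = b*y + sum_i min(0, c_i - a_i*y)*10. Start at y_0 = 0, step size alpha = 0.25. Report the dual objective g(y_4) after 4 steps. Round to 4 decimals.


Dual ascent for LP: min 3*x1 + 12*x2, 1*x1 + 5*x2 = 7, 0 <= x_i <= 10
Step 1: y^k = 0.0, reduced costs: (3.0, 12.0)
  x^k = (0.0, 0.0), subgradient = b - a^T x = 7.0
  y^{k+1} = 0.0 + 0.25*7.0 = 1.75
Step 2: y^k = 1.75, reduced costs: (1.25, 3.25)
  x^k = (0.0, 0.0), subgradient = b - a^T x = 7.0
  y^{k+1} = 1.75 + 0.25*7.0 = 3.5
Step 3: y^k = 3.5, reduced costs: (-0.5, -5.5)
  x^k = (10.0, 10.0), subgradient = b - a^T x = -53.0
  y^{k+1} = 3.5 + 0.25*-53.0 = -9.75
Step 4: y^k = -9.75, reduced costs: (12.75, 60.75)
  x^k = (0.0, 0.0), subgradient = b - a^T x = 7.0
  y^{k+1} = -9.75 + 0.25*7.0 = -8.0
Dual objective at y_4 = -8.0: reduced costs (11.0, 52.0), box minimizer x = (0.0, 0.0)
g(y_4) = b*y + (c1 - a1*y)*x1 + (c2 - a2*y)*x2 = 7*(-8.0) + 11.0*0.0 + 52.0*0.0 = -56.0 + 0.0 + 0.0 = -56.0


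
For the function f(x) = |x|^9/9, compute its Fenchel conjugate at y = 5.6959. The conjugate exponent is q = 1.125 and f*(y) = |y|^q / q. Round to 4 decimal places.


The conjugate exponent q satisfies 1/p + 1/q = 1.
p = 9, so q = 9/(9 - 1) = 1.125
|y|^q = 5.6959^1.125 = 7.0796
f*(5.6959) = 7.0796 / 1.125 = 6.293


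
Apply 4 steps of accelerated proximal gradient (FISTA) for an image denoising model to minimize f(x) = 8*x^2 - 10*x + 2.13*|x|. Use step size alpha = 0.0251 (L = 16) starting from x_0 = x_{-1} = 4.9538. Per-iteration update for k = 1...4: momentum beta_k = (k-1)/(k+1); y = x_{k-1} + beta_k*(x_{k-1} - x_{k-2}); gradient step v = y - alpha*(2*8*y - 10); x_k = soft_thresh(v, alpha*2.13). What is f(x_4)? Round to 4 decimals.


FISTA on f(x) = 8*x^2 - 10*x + 2.13*|x|
L = 16, alpha = 0.0251
Iteration 1: beta = 0.0, y = 4.9538 + 0.0*(4.9538 - 4.9538) = 4.9538
  grad(y) = 69.2608, v = y - alpha*grad = 3.2154
  prox(v) = soft_thresh(3.2154, 0.0535) = 3.1619
Iteration 2: beta = 0.3333, y = 3.1619 + 0.3333*(3.1619 - 4.9538) = 2.5646
  grad(y) = 31.0334, v = y - alpha*grad = 1.7856
  prox(v) = soft_thresh(1.7856, 0.0535) = 1.7322
Iteration 3: beta = 0.5, y = 1.7322 + 0.5*(1.7322 - 3.1619) = 1.0173
  grad(y) = 6.2773, v = y - alpha*grad = 0.8598
  prox(v) = soft_thresh(0.8598, 0.0535) = 0.8063
Iteration 4: beta = 0.6, y = 0.8063 + 0.6*(0.8063 - 1.7322) = 0.2508
  grad(y) = -5.9875, v = y - alpha*grad = 0.4011
  prox(v) = soft_thresh(0.4011, 0.0535) = 0.3476
f(x_4) = 8*0.3476^2 - 10*0.3476 + 2.13*|0.3476| = -1.769


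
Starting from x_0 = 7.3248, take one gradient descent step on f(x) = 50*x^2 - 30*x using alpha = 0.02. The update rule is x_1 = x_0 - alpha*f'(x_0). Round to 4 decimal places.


We compute the gradient at x_0 and apply the update.
f'(x) = 100*x - 30
f'(7.3248) = 100*7.3248 - 30 = 702.48
x_1 = 7.3248 - 0.02*702.48 = -6.7248


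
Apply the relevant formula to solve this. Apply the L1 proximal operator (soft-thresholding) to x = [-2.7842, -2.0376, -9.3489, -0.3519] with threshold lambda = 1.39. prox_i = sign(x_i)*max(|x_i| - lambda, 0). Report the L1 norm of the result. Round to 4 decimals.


Soft-thresholding with lambda = 1.39:
prox(-2.7842) = sign(-2.7842)*max(|-2.7842| - 1.39, 0) = -1.3942
prox(-2.0376) = sign(-2.0376)*max(|-2.0376| - 1.39, 0) = -0.6476
prox(-9.3489) = sign(-9.3489)*max(|-9.3489| - 1.39, 0) = -7.9589
prox(-0.3519) = sign(-0.3519)*max(|-0.3519| - 1.39, 0) = 0.0
prox(x) = [-1.3942, -0.6476, -7.9589, 0.0]
||prox(x)||_1 = 1.3942 + 0.6476 + 7.9589 + 0.0 = 10.0007


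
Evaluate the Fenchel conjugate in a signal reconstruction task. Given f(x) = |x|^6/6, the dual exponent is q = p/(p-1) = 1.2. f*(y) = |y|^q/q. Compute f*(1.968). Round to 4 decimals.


The conjugate exponent q satisfies 1/p + 1/q = 1.
p = 6, so q = 6/(6 - 1) = 1.2
|y|^q = 1.968^1.2 = 2.2534
f*(1.968) = 2.2534 / 1.2 = 1.8778


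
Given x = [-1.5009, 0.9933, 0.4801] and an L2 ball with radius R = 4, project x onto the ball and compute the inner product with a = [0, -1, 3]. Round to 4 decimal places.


Step 1: Compute ||x|| (intermediates to 6 decimals).
||x|| = sqrt((-1.5009)^2 + 0.9933^2 + 0.4801^2) = 1.862751
Step 2: Project.
Since ||x|| <= R, proj = x (no scaling needed).
proj(x) = [-1.5009, 0.9933, 0.4801]
Step 3: Dot product.
a^T * proj(x) = 0*(-1.5009) - 1*0.9933 + 3*0.4801 = 0.447


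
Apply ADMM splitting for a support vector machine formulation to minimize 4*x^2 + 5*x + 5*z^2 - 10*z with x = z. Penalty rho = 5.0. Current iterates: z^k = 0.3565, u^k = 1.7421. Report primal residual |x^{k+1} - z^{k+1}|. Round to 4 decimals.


ADMM iteration with rho = 5.0, z^k = 0.3565, u^k = 1.7421
Step 1: x-update.
Minimize 4*x^2 + 5*x + (5.0/2)*(x - 0.3565 + 1.7421)^2
FOC: (2*4 + 5.0)*x = -5 + 5.0*(0.3565 - 1.7421)
x^{k+1} = -0.9175
Step 2: z-update.
Minimize 5*z^2 - 10*z + (5.0/2)*(-0.9175 - z + 1.7421)^2
FOC: (2*5 + 5.0)*z = 10 + 5.0*(-0.9175 + 1.7421)
z^{k+1} = 0.9415
Step 3: u-update.
u^{k+1} = 1.7421 - 0.9175 - 0.9415 = -0.117
Step 4: Primal residual = |-0.9175 - 0.9415| = 1.8591


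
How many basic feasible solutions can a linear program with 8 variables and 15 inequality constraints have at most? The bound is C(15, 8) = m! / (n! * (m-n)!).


Each vertex corresponds to some choice of n active constraints out of m, so the number of vertices is at most C(m, n) = m! / (n!(m-n)!).
m = 15, n = 8
Numerator: 15 * 14 * 13 * 12 * 11 * 10 * 9 * 8
Denominator: 8! = 40320
C(15, 8) = 6435


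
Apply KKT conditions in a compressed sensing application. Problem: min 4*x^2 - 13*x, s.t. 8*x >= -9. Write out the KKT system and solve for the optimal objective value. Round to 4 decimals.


Step 1: Try lambda = 0 (constraint inactive).
Stationarity: 2*4*x - 13 = 0
x* = 13/(2*4) = 1.625
Check constraint: 8*1.625 = 13.0 >= -9 -- satisfied.
Step 2: Compute optimal value.
f(x*) = 4*1.625^2 - 13*1.625 = -10.5625


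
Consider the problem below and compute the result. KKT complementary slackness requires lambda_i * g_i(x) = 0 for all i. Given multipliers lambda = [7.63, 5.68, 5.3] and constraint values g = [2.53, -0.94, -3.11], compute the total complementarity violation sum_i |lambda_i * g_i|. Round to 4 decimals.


KKT complementary slackness check:
lambda_1 * g_1 = 7.63 * 2.53 = 19.3039
lambda_2 * g_2 = 5.68 * -0.94 = -5.3392
lambda_3 * g_3 = 5.3 * -3.11 = -16.483
Total violation = 19.3039 + 5.3392 + 16.483 = 41.1261


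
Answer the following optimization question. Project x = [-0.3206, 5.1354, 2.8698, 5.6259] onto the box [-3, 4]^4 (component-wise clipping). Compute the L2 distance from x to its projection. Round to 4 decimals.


Project each component onto [-3, 4].
clip(-0.3206) = -0.3206, clip(5.1354) = 4.0, clip(2.8698) = 2.8698, clip(5.6259) = 4.0
Projection = [-0.3206, 4.0, 2.8698, 4.0]
Squared diffs: [0.0, 1.2891, 0.0, 2.6436]
Distance = sqrt(3.9327) = 1.9831


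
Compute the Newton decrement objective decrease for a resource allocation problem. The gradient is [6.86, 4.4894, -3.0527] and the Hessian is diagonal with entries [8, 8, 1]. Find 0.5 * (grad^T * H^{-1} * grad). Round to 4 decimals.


Step 1: H is diagonal, so H^(-1) * g = [0.8575, 0.5612, -3.0527].
Step 2: g^T H^(-1) g = sum_i g_i^2 / H_ii
  = (6.86)^2/8 + (4.4894)^2/8 + (-3.0527)^2/1
  = 5.8825 + 2.5193 + 9.319 = 17.7208
Step 3: Objective decrease = 0.5 * g^T H^(-1) g = 8.8604


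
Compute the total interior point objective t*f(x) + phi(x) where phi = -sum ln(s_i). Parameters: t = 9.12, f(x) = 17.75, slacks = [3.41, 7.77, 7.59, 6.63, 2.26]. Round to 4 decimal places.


Step 1: Compute log-barrier.
ln values: [1.2267, 2.0503, 2.0268, 1.8916, 0.8154]
phi = -(1.2267 + 2.0503 + 2.0268 + 1.8916 + 0.8154) = -8.0108
Step 2: Compute augmented objective.
t*f(x) = 9.12*17.75 = 161.88
Total = 161.88 - 8.0108 = 153.8692


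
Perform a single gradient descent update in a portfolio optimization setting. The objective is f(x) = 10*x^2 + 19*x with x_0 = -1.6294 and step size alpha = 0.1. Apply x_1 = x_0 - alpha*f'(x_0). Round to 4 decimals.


We compute the gradient at x_0 and apply the update.
f'(x) = 20*x + 19
f'(-1.6294) = 20*-1.6294 + 19 = -13.588
x_1 = -1.6294 - 0.1*-13.588 = -0.2706


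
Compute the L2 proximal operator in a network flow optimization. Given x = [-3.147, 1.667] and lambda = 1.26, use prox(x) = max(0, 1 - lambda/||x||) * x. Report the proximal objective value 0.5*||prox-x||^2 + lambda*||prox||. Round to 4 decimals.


Step 1: Compute ||x||.
||x|| = 3.5612
Step 2: Compute scaling factor.
scale = max(0, 1 - 1.26/3.5612) = 0.6462
Step 3: prox(x) = [-2.0336, 1.0772]
||prox(x)|| = 2.3012
Step 4: Proximal objective.
0.5*||prox-x||^2 = 0.7938
lambda*||prox|| = 2.8995
Total = 3.6934


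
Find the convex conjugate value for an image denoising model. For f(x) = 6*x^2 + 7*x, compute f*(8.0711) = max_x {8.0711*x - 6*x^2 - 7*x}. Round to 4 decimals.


f*(y) = sup_x {y*x - a*x^2 - b*x} = sup_x {(y-b)*x - a*x^2}
FOC: (y - b) - 2a*x = 0 => x* = (y - b)/(2a)
x* = (8.0711 - 7)/(2*6) = 0.0893
f*(8.0711) = (y-b)^2/(4a) = (8.0711 - 7)^2/(4*6)
= 1.1473/24 = 0.0478


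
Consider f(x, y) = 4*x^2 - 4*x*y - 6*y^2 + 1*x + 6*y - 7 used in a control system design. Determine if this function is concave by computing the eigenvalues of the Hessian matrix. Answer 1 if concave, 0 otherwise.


The Hessian of f(x,y) = 4*x^2 - 4*x*y - 6*y^2 + 1*x + 6*y - 7 is:
H = [[8, -4], [-4, -12]]
Trace = 8 - 12 = -4
Determinant = 8*-12 - (-4)^2 = -112
Discriminant = (-4)^2 - 4*-112 = 464.0
Eigenvalues: lambda_1 = -12.7703, lambda_2 = 8.7703
The function is not concave.

0


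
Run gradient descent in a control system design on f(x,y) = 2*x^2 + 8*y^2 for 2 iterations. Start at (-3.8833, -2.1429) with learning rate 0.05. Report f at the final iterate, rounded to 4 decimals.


Gradient descent on f(x,y) = 2*x^2 + 8*y^2.
Starting point: (-3.8833, -2.1429), alpha = 0.05
Step 1: grad_x = 2*2*-3.8833 = -15.5332, grad_y = 2*8*-2.1429 = -34.2864
  x_1 = -3.8833 - 0.05*-15.5332 = -3.1066
  y_1 = -2.1429 - 0.05*-34.2864 = -0.4286
Step 2: grad_x = 2*2*-3.1066 = -12.4266, grad_y = 2*8*-0.4286 = -6.8573
  x_2 = -3.1066 - 0.05*-12.4266 = -2.4853
  y_2 = -0.4286 - 0.05*-6.8573 = -0.0857
f(-2.4853, -0.0857) = 2*(-2.4853)^2 + 8*(-0.0857)^2 = 12.4123


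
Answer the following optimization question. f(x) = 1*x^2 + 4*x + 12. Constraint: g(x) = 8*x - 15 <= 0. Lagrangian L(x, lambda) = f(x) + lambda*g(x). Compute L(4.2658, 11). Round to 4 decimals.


Step 1: Evaluate f(x).
f(4.2658) = 1*4.2658^2 + 4*4.2658 + 12 = 47.2602
Step 2: Evaluate g(x).
g(4.2658) = 8*4.2658 - 15 = 19.1264
Step 3: Compute Lagrangian.
L = 47.2602 + 11*19.1264 = 257.6506


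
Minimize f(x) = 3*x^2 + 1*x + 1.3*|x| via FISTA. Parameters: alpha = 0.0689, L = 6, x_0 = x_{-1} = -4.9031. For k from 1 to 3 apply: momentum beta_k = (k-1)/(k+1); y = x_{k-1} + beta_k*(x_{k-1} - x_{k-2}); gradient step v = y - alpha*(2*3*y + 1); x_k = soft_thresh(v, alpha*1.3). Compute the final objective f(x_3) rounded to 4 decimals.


FISTA on f(x) = 3*x^2 + 1*x + 1.3*|x|
L = 6, alpha = 0.0689
Iteration 1: beta = 0.0, y = -4.9031 + 0.0*(-4.9031 + 4.9031) = -4.9031
  grad(y) = -28.4186, v = y - alpha*grad = -2.9451
  prox(v) = soft_thresh(-2.9451, 0.0896) = -2.8555
Iteration 2: beta = 0.3333, y = -2.8555 + 0.3333*(-2.8555 + 4.9031) = -2.173
  grad(y) = -12.0377, v = y - alpha*grad = -1.3436
  prox(v) = soft_thresh(-1.3436, 0.0896) = -1.254
Iteration 3: beta = 0.5, y = -1.254 + 0.5*(-1.254 + 2.8555) = -0.4532
  grad(y) = -1.7194, v = y - alpha*grad = -0.3348
  prox(v) = soft_thresh(-0.3348, 0.0896) = -0.2452
f(x_3) = 3*(-0.2452)^2 + 1*(-0.2452) + 1.3*|-0.2452| = 0.2539


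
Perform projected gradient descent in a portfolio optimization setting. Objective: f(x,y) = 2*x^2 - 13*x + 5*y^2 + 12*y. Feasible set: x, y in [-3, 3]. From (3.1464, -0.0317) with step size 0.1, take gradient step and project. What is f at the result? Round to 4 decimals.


Step 1: Compute gradient at (3.1464, -0.0317).
grad_x = 2*2*3.1464 - 13 = -0.4144
grad_y = 2*5*-0.0317 + 12 = 11.683
Step 2: Gradient step.
x_raw = 3.1464 - 0.1*-0.4144 = 3.1878
y_raw = -0.0317 - 0.1*11.683 = -1.2
Step 3: Project onto [-3, 3].
x_proj = clip(3.1878) = 3.0
y_proj = clip(-1.2) = -1.2
Step 4: Evaluate f.
f(3.0, -1.2) = -28.2


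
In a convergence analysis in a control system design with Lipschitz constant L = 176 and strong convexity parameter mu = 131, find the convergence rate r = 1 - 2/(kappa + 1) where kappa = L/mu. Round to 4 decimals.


Step 1: Compute the condition number.
kappa = L/mu = 176/131 = 1.3435
Step 2: Compute the convergence rate.
r = 1 - 2/(kappa + 1) = 1 - 2*mu/(L + mu) = (L - mu)/(L + mu) = 45/307 = 0.1466


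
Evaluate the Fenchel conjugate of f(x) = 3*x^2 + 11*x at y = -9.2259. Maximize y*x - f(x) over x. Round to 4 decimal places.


f*(y) = sup_x {y*x - a*x^2 - b*x} = sup_x {(y-b)*x - a*x^2}
FOC: (y - b) - 2a*x = 0 => x* = (y - b)/(2a)
x* = (-9.2259 - 11)/(2*3) = -3.371
f*(-9.2259) = (y-b)^2/(4a) = (-9.2259 - 11)^2/(4*3)
= 409.087/12 = 34.0906


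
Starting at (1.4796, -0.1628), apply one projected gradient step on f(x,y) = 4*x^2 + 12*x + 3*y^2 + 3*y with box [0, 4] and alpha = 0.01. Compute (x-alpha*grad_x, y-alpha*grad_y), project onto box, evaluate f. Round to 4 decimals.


Step 1: Compute gradient at (1.4796, -0.1628).
grad_x = 2*4*1.4796 + 12 = 23.8368
grad_y = 2*3*-0.1628 + 3 = 2.0232
Step 2: Gradient step.
x_raw = 1.4796 - 0.01*23.8368 = 1.2412
y_raw = -0.1628 - 0.01*2.0232 = -0.183
Step 3: Project onto [0, 4].
x_proj = clip(1.2412) = 1.2412
y_proj = clip(-0.183) = 0.0
Step 4: Evaluate f.
f(1.2412, 0.0) = 21.0574


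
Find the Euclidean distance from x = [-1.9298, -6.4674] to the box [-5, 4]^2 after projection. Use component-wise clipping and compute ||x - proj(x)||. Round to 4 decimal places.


Project each component onto [-5, 4].
clip(-1.9298) = -1.9298, clip(-6.4674) = -5.0
Projection = [-1.9298, -5.0]
Squared diffs: [0.0, 2.1533]
Distance = sqrt(2.1533) = 1.4674


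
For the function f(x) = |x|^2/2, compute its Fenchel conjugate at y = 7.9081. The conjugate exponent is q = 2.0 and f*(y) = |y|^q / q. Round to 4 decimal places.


The conjugate exponent q satisfies 1/p + 1/q = 1.
p = 2, so q = 2/(2 - 1) = 2.0
|y|^q = 7.9081^2.0 = 62.538
f*(7.9081) = 62.538 / 2.0 = 31.269


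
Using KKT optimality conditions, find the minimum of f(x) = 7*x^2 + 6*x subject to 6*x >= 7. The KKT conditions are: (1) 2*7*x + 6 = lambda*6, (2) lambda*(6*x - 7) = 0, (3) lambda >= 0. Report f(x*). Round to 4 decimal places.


Step 1: Try lambda = 0 (constraint inactive).
x_unc = -6/(2*7) = -0.4286
Check: 6*-0.4286 = -2.5716 < 7 -- violated!
Step 2: Constraint must be active: 6*x = 7
x* = 7/6 = 1.1667 (rounded; the exact value 7/6 is used below)
lambda = (2*7*(7/6) + 6)/6 = 3.7222
Step 3: Compute optimal value.
f(x*) = 7*(7/6)^2 + 6*(7/6) = 16.5278


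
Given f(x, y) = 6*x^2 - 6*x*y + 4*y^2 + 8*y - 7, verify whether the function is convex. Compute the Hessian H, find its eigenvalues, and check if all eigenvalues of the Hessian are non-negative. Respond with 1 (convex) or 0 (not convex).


The Hessian of f(x,y) = 6*x^2 - 6*x*y + 4*y^2 + 8*y - 7 is:
H = [[12, -6], [-6, 8]]
Trace = 12 + 8 = 20
Determinant = 12*8 - (-6)^2 = 60
Discriminant = (20)^2 - 4*60 = 160.0
Eigenvalues: lambda_1 = 3.6754, lambda_2 = 16.3246
The function is convex.

1


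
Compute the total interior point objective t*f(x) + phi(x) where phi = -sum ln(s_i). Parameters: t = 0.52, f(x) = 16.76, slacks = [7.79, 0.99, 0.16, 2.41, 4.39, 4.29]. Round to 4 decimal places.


Step 1: Compute log-barrier.
ln values: [2.0528, -0.0101, -1.8326, 0.8796, 1.4793, 1.4563]
phi = -(2.0528 - 0.0101 - 1.8326 + 0.8796 + 1.4793 + 1.4563) = -4.0255
Step 2: Compute augmented objective.
t*f(x) = 0.52*16.76 = 8.7152
Total = 8.7152 - 4.0255 = 4.6897


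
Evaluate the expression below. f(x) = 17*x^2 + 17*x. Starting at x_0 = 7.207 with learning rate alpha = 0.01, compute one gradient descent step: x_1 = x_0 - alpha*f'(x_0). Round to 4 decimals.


We compute the gradient at x_0 and apply the update.
f'(x) = 34*x + 17
f'(7.207) = 34*7.207 + 17 = 262.038
x_1 = 7.207 - 0.01*262.038 = 4.5866


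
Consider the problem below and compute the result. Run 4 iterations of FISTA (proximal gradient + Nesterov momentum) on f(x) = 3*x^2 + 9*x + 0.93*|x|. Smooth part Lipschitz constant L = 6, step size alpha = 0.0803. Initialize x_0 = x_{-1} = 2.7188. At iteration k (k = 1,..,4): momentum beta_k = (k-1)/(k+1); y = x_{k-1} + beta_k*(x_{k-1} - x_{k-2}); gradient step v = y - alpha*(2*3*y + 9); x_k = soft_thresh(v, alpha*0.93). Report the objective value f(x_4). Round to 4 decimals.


FISTA on f(x) = 3*x^2 + 9*x + 0.93*|x|
L = 6, alpha = 0.0803
Iteration 1: beta = 0.0, y = 2.7188 + 0.0*(2.7188 - 2.7188) = 2.7188
  grad(y) = 25.3128, v = y - alpha*grad = 0.6862
  prox(v) = soft_thresh(0.6862, 0.0747) = 0.6115
Iteration 2: beta = 0.3333, y = 0.6115 + 0.3333*(0.6115 - 2.7188) = -0.0909
  grad(y) = 8.4544, v = y - alpha*grad = -0.7698
  prox(v) = soft_thresh(-0.7698, 0.0747) = -0.6951
Iteration 3: beta = 0.5, y = -0.6951 + 0.5*(-0.6951 - 0.6115) = -1.3485
  grad(y) = 0.9092, v = y - alpha*grad = -1.4215
  prox(v) = soft_thresh(-1.4215, 0.0747) = -1.3468
Iteration 4: beta = 0.6, y = -1.3468 + 0.6*(-1.3468 + 0.6951) = -1.7378
  grad(y) = -1.4267, v = y - alpha*grad = -1.6232
  prox(v) = soft_thresh(-1.6232, 0.0747) = -1.5485
f(x_4) = 3*(-1.5485)^2 + 9*(-1.5485) + 0.93*|-1.5485| = -5.3028


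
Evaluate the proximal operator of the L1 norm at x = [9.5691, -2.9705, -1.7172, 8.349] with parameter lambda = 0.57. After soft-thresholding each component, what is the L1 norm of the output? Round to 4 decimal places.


Soft-thresholding with lambda = 0.57:
prox(9.5691) = sign(9.5691)*max(|9.5691| - 0.57, 0) = 8.9991
prox(-2.9705) = sign(-2.9705)*max(|-2.9705| - 0.57, 0) = -2.4005
prox(-1.7172) = sign(-1.7172)*max(|-1.7172| - 0.57, 0) = -1.1472
prox(8.349) = sign(8.349)*max(|8.349| - 0.57, 0) = 7.779
prox(x) = [8.9991, -2.4005, -1.1472, 7.779]
||prox(x)||_1 = 8.9991 + 2.4005 + 1.1472 + 7.779 = 20.3258


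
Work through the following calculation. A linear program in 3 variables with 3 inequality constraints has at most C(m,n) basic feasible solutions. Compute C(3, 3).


Each vertex corresponds to some choice of n active constraints out of m, so the number of vertices is at most C(m, n) = m! / (n!(m-n)!).
m = 3, n = 3
Numerator: 3 * 2 * 1
Denominator: 3! = 6
C(3, 3) = 1


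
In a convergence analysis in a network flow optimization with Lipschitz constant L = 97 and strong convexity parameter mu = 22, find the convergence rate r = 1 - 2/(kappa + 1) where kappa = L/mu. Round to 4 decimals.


Step 1: Compute the condition number.
kappa = L/mu = 97/22 = 4.4091
Step 2: Compute the convergence rate.
r = 1 - 2/(kappa + 1) = 1 - 2*mu/(L + mu) = (L - mu)/(L + mu) = 75/119 = 0.6303


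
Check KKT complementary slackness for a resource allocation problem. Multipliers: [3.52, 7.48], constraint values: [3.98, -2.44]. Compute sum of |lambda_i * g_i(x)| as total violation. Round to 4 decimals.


KKT complementary slackness check:
lambda_1 * g_1 = 3.52 * 3.98 = 14.0096
lambda_2 * g_2 = 7.48 * -2.44 = -18.2512
Total violation = 14.0096 + 18.2512 = 32.2608


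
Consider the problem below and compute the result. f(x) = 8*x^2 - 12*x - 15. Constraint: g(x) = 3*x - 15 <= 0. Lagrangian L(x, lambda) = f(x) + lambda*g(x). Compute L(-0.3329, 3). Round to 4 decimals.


Step 1: Evaluate f(x).
f(-0.3329) = 8*(-0.3329)^2 - 12*(-0.3329) - 15 = -10.1186
Step 2: Evaluate g(x).
g(-0.3329) = 3*-0.3329 - 15 = -15.9987
Step 3: Compute Lagrangian.
L = -10.1186 + 3*-15.9987 = -58.1147


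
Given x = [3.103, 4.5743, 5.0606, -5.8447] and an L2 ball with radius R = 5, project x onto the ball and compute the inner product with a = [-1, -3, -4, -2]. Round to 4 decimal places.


Step 1: Compute ||x|| (intermediates to 6 decimals).
||x|| = sqrt(3.103^2 + 4.5743^2 + 5.0606^2 + (-5.8447)^2) = 9.503842
Step 2: Project.
Since ||x|| > R, scale = R/||x|| = 5/9.503842 = 0.526103, proj(x) = scale * x
proj(x) = [1.632498, 2.406553, 2.662397, -3.074914]
Step 3: Dot product.
a^T * proj(x) = -1*1.632498 - 3*2.406553 - 4*2.662397 - 2*(-3.074914) = -13.3519


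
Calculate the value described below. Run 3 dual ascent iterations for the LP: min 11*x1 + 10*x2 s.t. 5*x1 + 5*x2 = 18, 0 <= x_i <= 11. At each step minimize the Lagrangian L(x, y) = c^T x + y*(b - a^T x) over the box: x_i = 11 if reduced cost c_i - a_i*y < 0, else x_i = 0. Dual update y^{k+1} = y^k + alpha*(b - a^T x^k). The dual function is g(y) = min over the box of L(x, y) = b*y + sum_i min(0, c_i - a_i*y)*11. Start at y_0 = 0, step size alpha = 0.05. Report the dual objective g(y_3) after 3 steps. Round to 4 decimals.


Dual ascent for LP: min 11*x1 + 10*x2, 5*x1 + 5*x2 = 18, 0 <= x_i <= 11
Step 1: y^k = 0.0, reduced costs: (11.0, 10.0)
  x^k = (0.0, 0.0), subgradient = b - a^T x = 18.0
  y^{k+1} = 0.0 + 0.05*18.0 = 0.9
Step 2: y^k = 0.9, reduced costs: (6.5, 5.5)
  x^k = (0.0, 0.0), subgradient = b - a^T x = 18.0
  y^{k+1} = 0.9 + 0.05*18.0 = 1.8
Step 3: y^k = 1.8, reduced costs: (2.0, 1.0)
  x^k = (0.0, 0.0), subgradient = b - a^T x = 18.0
  y^{k+1} = 1.8 + 0.05*18.0 = 2.7
Dual objective at y_3 = 2.7: reduced costs (-2.5, -3.5), box minimizer x = (11.0, 11.0)
g(y_3) = b*y + (c1 - a1*y)*x1 + (c2 - a2*y)*x2 = 18*2.7 + (-2.5)*11.0 + (-3.5)*11.0 = 48.6 - 27.5 - 38.5 = -17.4


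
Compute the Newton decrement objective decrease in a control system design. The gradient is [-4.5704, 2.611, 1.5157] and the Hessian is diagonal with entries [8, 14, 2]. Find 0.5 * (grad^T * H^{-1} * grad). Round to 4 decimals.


Step 1: H is diagonal, so H^(-1) * g = [-0.5713, 0.1865, 0.7579].
Step 2: g^T H^(-1) g = sum_i g_i^2 / H_ii
  = (-4.5704)^2/8 + (2.611)^2/14 + (1.5157)^2/2
  = 2.6111 + 0.487 + 1.1487 = 4.2467
Step 3: Objective decrease = 0.5 * g^T H^(-1) g = 2.1233


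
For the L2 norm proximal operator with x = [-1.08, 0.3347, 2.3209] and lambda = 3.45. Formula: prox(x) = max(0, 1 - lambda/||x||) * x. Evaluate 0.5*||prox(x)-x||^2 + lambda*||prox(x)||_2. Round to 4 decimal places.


Step 1: Compute ||x||.
||x|| = 2.5817
Step 2: Compute scaling factor.
scale = max(0, 1 - 3.45/2.5817) = 0.0
Step 3: prox(x) = [-0.0, 0.0, 0.0]
||prox(x)|| = 0.0
Step 4: Proximal objective.
0.5*||prox-x||^2 = 3.3325
lambda*||prox|| = 0.0
Total = 3.3325


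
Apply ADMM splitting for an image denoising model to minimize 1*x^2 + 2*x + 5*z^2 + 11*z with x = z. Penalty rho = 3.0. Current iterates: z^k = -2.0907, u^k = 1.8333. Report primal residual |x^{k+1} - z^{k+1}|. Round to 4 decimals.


ADMM iteration with rho = 3.0, z^k = -2.0907, u^k = 1.8333
Step 1: x-update.
Minimize 1*x^2 + 2*x + (3.0/2)*(x + 2.0907 + 1.8333)^2
FOC: (2*1 + 3.0)*x = -2 + 3.0*(-2.0907 - 1.8333)
x^{k+1} = -2.7544
Step 2: z-update.
Minimize 5*z^2 + 11*z + (3.0/2)*(-2.7544 - z + 1.8333)^2
FOC: (2*5 + 3.0)*z = -11 + 3.0*(-2.7544 + 1.8333)
z^{k+1} = -1.0587
Step 3: u-update.
u^{k+1} = 1.8333 - 2.7544 + 1.0587 = 0.1376
Step 4: Primal residual = |-2.7544 + 1.0587| = 1.6957
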